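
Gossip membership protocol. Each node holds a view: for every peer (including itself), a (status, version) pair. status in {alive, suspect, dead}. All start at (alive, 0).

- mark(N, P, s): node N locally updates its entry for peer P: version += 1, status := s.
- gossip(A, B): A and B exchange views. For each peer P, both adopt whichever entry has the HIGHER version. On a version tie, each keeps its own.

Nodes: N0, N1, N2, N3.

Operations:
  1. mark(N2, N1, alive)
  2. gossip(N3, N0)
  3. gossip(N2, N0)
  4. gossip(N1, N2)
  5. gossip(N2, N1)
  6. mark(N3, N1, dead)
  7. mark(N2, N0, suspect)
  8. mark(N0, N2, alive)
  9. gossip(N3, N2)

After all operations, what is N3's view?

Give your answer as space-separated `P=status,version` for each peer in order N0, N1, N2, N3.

Answer: N0=suspect,1 N1=dead,1 N2=alive,0 N3=alive,0

Derivation:
Op 1: N2 marks N1=alive -> (alive,v1)
Op 2: gossip N3<->N0 -> N3.N0=(alive,v0) N3.N1=(alive,v0) N3.N2=(alive,v0) N3.N3=(alive,v0) | N0.N0=(alive,v0) N0.N1=(alive,v0) N0.N2=(alive,v0) N0.N3=(alive,v0)
Op 3: gossip N2<->N0 -> N2.N0=(alive,v0) N2.N1=(alive,v1) N2.N2=(alive,v0) N2.N3=(alive,v0) | N0.N0=(alive,v0) N0.N1=(alive,v1) N0.N2=(alive,v0) N0.N3=(alive,v0)
Op 4: gossip N1<->N2 -> N1.N0=(alive,v0) N1.N1=(alive,v1) N1.N2=(alive,v0) N1.N3=(alive,v0) | N2.N0=(alive,v0) N2.N1=(alive,v1) N2.N2=(alive,v0) N2.N3=(alive,v0)
Op 5: gossip N2<->N1 -> N2.N0=(alive,v0) N2.N1=(alive,v1) N2.N2=(alive,v0) N2.N3=(alive,v0) | N1.N0=(alive,v0) N1.N1=(alive,v1) N1.N2=(alive,v0) N1.N3=(alive,v0)
Op 6: N3 marks N1=dead -> (dead,v1)
Op 7: N2 marks N0=suspect -> (suspect,v1)
Op 8: N0 marks N2=alive -> (alive,v1)
Op 9: gossip N3<->N2 -> N3.N0=(suspect,v1) N3.N1=(dead,v1) N3.N2=(alive,v0) N3.N3=(alive,v0) | N2.N0=(suspect,v1) N2.N1=(alive,v1) N2.N2=(alive,v0) N2.N3=(alive,v0)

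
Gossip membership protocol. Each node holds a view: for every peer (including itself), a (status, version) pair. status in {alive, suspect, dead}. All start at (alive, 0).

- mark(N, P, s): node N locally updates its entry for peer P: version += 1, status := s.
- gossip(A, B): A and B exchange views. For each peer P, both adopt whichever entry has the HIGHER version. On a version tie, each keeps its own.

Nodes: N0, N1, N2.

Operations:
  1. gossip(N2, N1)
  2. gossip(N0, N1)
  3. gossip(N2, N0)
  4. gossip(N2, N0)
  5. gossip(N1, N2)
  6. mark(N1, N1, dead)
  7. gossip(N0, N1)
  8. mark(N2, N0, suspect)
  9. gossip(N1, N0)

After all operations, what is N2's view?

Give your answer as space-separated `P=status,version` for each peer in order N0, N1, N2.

Answer: N0=suspect,1 N1=alive,0 N2=alive,0

Derivation:
Op 1: gossip N2<->N1 -> N2.N0=(alive,v0) N2.N1=(alive,v0) N2.N2=(alive,v0) | N1.N0=(alive,v0) N1.N1=(alive,v0) N1.N2=(alive,v0)
Op 2: gossip N0<->N1 -> N0.N0=(alive,v0) N0.N1=(alive,v0) N0.N2=(alive,v0) | N1.N0=(alive,v0) N1.N1=(alive,v0) N1.N2=(alive,v0)
Op 3: gossip N2<->N0 -> N2.N0=(alive,v0) N2.N1=(alive,v0) N2.N2=(alive,v0) | N0.N0=(alive,v0) N0.N1=(alive,v0) N0.N2=(alive,v0)
Op 4: gossip N2<->N0 -> N2.N0=(alive,v0) N2.N1=(alive,v0) N2.N2=(alive,v0) | N0.N0=(alive,v0) N0.N1=(alive,v0) N0.N2=(alive,v0)
Op 5: gossip N1<->N2 -> N1.N0=(alive,v0) N1.N1=(alive,v0) N1.N2=(alive,v0) | N2.N0=(alive,v0) N2.N1=(alive,v0) N2.N2=(alive,v0)
Op 6: N1 marks N1=dead -> (dead,v1)
Op 7: gossip N0<->N1 -> N0.N0=(alive,v0) N0.N1=(dead,v1) N0.N2=(alive,v0) | N1.N0=(alive,v0) N1.N1=(dead,v1) N1.N2=(alive,v0)
Op 8: N2 marks N0=suspect -> (suspect,v1)
Op 9: gossip N1<->N0 -> N1.N0=(alive,v0) N1.N1=(dead,v1) N1.N2=(alive,v0) | N0.N0=(alive,v0) N0.N1=(dead,v1) N0.N2=(alive,v0)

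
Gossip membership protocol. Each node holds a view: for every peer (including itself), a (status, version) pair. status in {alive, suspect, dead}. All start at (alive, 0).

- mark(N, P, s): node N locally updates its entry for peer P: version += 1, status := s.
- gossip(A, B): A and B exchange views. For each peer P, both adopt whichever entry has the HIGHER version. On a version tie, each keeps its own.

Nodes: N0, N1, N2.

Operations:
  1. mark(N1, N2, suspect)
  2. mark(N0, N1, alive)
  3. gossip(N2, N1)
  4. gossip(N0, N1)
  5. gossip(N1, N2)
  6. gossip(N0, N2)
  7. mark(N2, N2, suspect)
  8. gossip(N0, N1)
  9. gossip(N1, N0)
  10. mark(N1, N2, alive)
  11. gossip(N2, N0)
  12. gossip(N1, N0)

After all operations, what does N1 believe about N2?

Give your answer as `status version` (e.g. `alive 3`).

Answer: alive 2

Derivation:
Op 1: N1 marks N2=suspect -> (suspect,v1)
Op 2: N0 marks N1=alive -> (alive,v1)
Op 3: gossip N2<->N1 -> N2.N0=(alive,v0) N2.N1=(alive,v0) N2.N2=(suspect,v1) | N1.N0=(alive,v0) N1.N1=(alive,v0) N1.N2=(suspect,v1)
Op 4: gossip N0<->N1 -> N0.N0=(alive,v0) N0.N1=(alive,v1) N0.N2=(suspect,v1) | N1.N0=(alive,v0) N1.N1=(alive,v1) N1.N2=(suspect,v1)
Op 5: gossip N1<->N2 -> N1.N0=(alive,v0) N1.N1=(alive,v1) N1.N2=(suspect,v1) | N2.N0=(alive,v0) N2.N1=(alive,v1) N2.N2=(suspect,v1)
Op 6: gossip N0<->N2 -> N0.N0=(alive,v0) N0.N1=(alive,v1) N0.N2=(suspect,v1) | N2.N0=(alive,v0) N2.N1=(alive,v1) N2.N2=(suspect,v1)
Op 7: N2 marks N2=suspect -> (suspect,v2)
Op 8: gossip N0<->N1 -> N0.N0=(alive,v0) N0.N1=(alive,v1) N0.N2=(suspect,v1) | N1.N0=(alive,v0) N1.N1=(alive,v1) N1.N2=(suspect,v1)
Op 9: gossip N1<->N0 -> N1.N0=(alive,v0) N1.N1=(alive,v1) N1.N2=(suspect,v1) | N0.N0=(alive,v0) N0.N1=(alive,v1) N0.N2=(suspect,v1)
Op 10: N1 marks N2=alive -> (alive,v2)
Op 11: gossip N2<->N0 -> N2.N0=(alive,v0) N2.N1=(alive,v1) N2.N2=(suspect,v2) | N0.N0=(alive,v0) N0.N1=(alive,v1) N0.N2=(suspect,v2)
Op 12: gossip N1<->N0 -> N1.N0=(alive,v0) N1.N1=(alive,v1) N1.N2=(alive,v2) | N0.N0=(alive,v0) N0.N1=(alive,v1) N0.N2=(suspect,v2)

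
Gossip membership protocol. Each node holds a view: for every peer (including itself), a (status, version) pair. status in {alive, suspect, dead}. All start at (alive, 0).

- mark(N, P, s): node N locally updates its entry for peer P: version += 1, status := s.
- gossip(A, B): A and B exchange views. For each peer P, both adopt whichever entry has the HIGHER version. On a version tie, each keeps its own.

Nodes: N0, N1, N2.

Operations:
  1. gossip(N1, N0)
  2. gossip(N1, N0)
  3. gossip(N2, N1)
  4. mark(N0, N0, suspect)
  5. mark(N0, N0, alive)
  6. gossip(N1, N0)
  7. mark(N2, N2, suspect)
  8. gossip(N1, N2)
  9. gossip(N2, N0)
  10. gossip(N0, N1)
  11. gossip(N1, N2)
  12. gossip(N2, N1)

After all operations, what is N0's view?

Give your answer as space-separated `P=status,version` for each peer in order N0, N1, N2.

Op 1: gossip N1<->N0 -> N1.N0=(alive,v0) N1.N1=(alive,v0) N1.N2=(alive,v0) | N0.N0=(alive,v0) N0.N1=(alive,v0) N0.N2=(alive,v0)
Op 2: gossip N1<->N0 -> N1.N0=(alive,v0) N1.N1=(alive,v0) N1.N2=(alive,v0) | N0.N0=(alive,v0) N0.N1=(alive,v0) N0.N2=(alive,v0)
Op 3: gossip N2<->N1 -> N2.N0=(alive,v0) N2.N1=(alive,v0) N2.N2=(alive,v0) | N1.N0=(alive,v0) N1.N1=(alive,v0) N1.N2=(alive,v0)
Op 4: N0 marks N0=suspect -> (suspect,v1)
Op 5: N0 marks N0=alive -> (alive,v2)
Op 6: gossip N1<->N0 -> N1.N0=(alive,v2) N1.N1=(alive,v0) N1.N2=(alive,v0) | N0.N0=(alive,v2) N0.N1=(alive,v0) N0.N2=(alive,v0)
Op 7: N2 marks N2=suspect -> (suspect,v1)
Op 8: gossip N1<->N2 -> N1.N0=(alive,v2) N1.N1=(alive,v0) N1.N2=(suspect,v1) | N2.N0=(alive,v2) N2.N1=(alive,v0) N2.N2=(suspect,v1)
Op 9: gossip N2<->N0 -> N2.N0=(alive,v2) N2.N1=(alive,v0) N2.N2=(suspect,v1) | N0.N0=(alive,v2) N0.N1=(alive,v0) N0.N2=(suspect,v1)
Op 10: gossip N0<->N1 -> N0.N0=(alive,v2) N0.N1=(alive,v0) N0.N2=(suspect,v1) | N1.N0=(alive,v2) N1.N1=(alive,v0) N1.N2=(suspect,v1)
Op 11: gossip N1<->N2 -> N1.N0=(alive,v2) N1.N1=(alive,v0) N1.N2=(suspect,v1) | N2.N0=(alive,v2) N2.N1=(alive,v0) N2.N2=(suspect,v1)
Op 12: gossip N2<->N1 -> N2.N0=(alive,v2) N2.N1=(alive,v0) N2.N2=(suspect,v1) | N1.N0=(alive,v2) N1.N1=(alive,v0) N1.N2=(suspect,v1)

Answer: N0=alive,2 N1=alive,0 N2=suspect,1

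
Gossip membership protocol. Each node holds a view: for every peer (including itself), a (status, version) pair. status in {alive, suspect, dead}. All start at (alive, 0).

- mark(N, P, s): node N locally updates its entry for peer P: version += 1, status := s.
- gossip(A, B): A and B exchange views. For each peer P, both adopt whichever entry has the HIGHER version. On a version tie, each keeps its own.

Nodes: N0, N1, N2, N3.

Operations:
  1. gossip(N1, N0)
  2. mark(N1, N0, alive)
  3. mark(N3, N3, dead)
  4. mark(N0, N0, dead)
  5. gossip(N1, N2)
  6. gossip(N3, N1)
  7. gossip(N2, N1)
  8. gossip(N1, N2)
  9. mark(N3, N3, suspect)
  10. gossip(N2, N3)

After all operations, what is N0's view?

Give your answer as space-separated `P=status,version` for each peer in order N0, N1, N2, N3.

Answer: N0=dead,1 N1=alive,0 N2=alive,0 N3=alive,0

Derivation:
Op 1: gossip N1<->N0 -> N1.N0=(alive,v0) N1.N1=(alive,v0) N1.N2=(alive,v0) N1.N3=(alive,v0) | N0.N0=(alive,v0) N0.N1=(alive,v0) N0.N2=(alive,v0) N0.N3=(alive,v0)
Op 2: N1 marks N0=alive -> (alive,v1)
Op 3: N3 marks N3=dead -> (dead,v1)
Op 4: N0 marks N0=dead -> (dead,v1)
Op 5: gossip N1<->N2 -> N1.N0=(alive,v1) N1.N1=(alive,v0) N1.N2=(alive,v0) N1.N3=(alive,v0) | N2.N0=(alive,v1) N2.N1=(alive,v0) N2.N2=(alive,v0) N2.N3=(alive,v0)
Op 6: gossip N3<->N1 -> N3.N0=(alive,v1) N3.N1=(alive,v0) N3.N2=(alive,v0) N3.N3=(dead,v1) | N1.N0=(alive,v1) N1.N1=(alive,v0) N1.N2=(alive,v0) N1.N3=(dead,v1)
Op 7: gossip N2<->N1 -> N2.N0=(alive,v1) N2.N1=(alive,v0) N2.N2=(alive,v0) N2.N3=(dead,v1) | N1.N0=(alive,v1) N1.N1=(alive,v0) N1.N2=(alive,v0) N1.N3=(dead,v1)
Op 8: gossip N1<->N2 -> N1.N0=(alive,v1) N1.N1=(alive,v0) N1.N2=(alive,v0) N1.N3=(dead,v1) | N2.N0=(alive,v1) N2.N1=(alive,v0) N2.N2=(alive,v0) N2.N3=(dead,v1)
Op 9: N3 marks N3=suspect -> (suspect,v2)
Op 10: gossip N2<->N3 -> N2.N0=(alive,v1) N2.N1=(alive,v0) N2.N2=(alive,v0) N2.N3=(suspect,v2) | N3.N0=(alive,v1) N3.N1=(alive,v0) N3.N2=(alive,v0) N3.N3=(suspect,v2)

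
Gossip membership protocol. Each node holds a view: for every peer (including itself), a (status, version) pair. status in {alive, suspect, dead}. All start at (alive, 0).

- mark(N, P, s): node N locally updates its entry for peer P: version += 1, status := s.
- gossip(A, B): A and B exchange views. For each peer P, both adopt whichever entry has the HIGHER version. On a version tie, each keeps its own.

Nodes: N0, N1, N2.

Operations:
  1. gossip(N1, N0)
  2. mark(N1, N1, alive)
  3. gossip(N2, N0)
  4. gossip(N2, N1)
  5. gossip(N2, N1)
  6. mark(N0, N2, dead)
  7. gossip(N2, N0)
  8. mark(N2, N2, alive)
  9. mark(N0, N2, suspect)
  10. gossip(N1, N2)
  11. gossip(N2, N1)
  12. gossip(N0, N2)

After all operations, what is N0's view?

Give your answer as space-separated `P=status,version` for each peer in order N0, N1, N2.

Answer: N0=alive,0 N1=alive,1 N2=suspect,2

Derivation:
Op 1: gossip N1<->N0 -> N1.N0=(alive,v0) N1.N1=(alive,v0) N1.N2=(alive,v0) | N0.N0=(alive,v0) N0.N1=(alive,v0) N0.N2=(alive,v0)
Op 2: N1 marks N1=alive -> (alive,v1)
Op 3: gossip N2<->N0 -> N2.N0=(alive,v0) N2.N1=(alive,v0) N2.N2=(alive,v0) | N0.N0=(alive,v0) N0.N1=(alive,v0) N0.N2=(alive,v0)
Op 4: gossip N2<->N1 -> N2.N0=(alive,v0) N2.N1=(alive,v1) N2.N2=(alive,v0) | N1.N0=(alive,v0) N1.N1=(alive,v1) N1.N2=(alive,v0)
Op 5: gossip N2<->N1 -> N2.N0=(alive,v0) N2.N1=(alive,v1) N2.N2=(alive,v0) | N1.N0=(alive,v0) N1.N1=(alive,v1) N1.N2=(alive,v0)
Op 6: N0 marks N2=dead -> (dead,v1)
Op 7: gossip N2<->N0 -> N2.N0=(alive,v0) N2.N1=(alive,v1) N2.N2=(dead,v1) | N0.N0=(alive,v0) N0.N1=(alive,v1) N0.N2=(dead,v1)
Op 8: N2 marks N2=alive -> (alive,v2)
Op 9: N0 marks N2=suspect -> (suspect,v2)
Op 10: gossip N1<->N2 -> N1.N0=(alive,v0) N1.N1=(alive,v1) N1.N2=(alive,v2) | N2.N0=(alive,v0) N2.N1=(alive,v1) N2.N2=(alive,v2)
Op 11: gossip N2<->N1 -> N2.N0=(alive,v0) N2.N1=(alive,v1) N2.N2=(alive,v2) | N1.N0=(alive,v0) N1.N1=(alive,v1) N1.N2=(alive,v2)
Op 12: gossip N0<->N2 -> N0.N0=(alive,v0) N0.N1=(alive,v1) N0.N2=(suspect,v2) | N2.N0=(alive,v0) N2.N1=(alive,v1) N2.N2=(alive,v2)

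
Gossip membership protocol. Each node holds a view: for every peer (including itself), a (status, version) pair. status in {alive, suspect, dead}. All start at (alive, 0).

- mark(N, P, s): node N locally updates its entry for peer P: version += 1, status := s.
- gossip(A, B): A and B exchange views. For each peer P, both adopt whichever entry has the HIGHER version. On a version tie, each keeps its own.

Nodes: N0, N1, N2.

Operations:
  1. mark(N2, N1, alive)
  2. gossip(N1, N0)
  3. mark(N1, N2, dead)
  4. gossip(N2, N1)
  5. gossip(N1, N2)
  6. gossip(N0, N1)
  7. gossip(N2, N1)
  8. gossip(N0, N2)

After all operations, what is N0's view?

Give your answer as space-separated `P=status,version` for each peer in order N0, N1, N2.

Op 1: N2 marks N1=alive -> (alive,v1)
Op 2: gossip N1<->N0 -> N1.N0=(alive,v0) N1.N1=(alive,v0) N1.N2=(alive,v0) | N0.N0=(alive,v0) N0.N1=(alive,v0) N0.N2=(alive,v0)
Op 3: N1 marks N2=dead -> (dead,v1)
Op 4: gossip N2<->N1 -> N2.N0=(alive,v0) N2.N1=(alive,v1) N2.N2=(dead,v1) | N1.N0=(alive,v0) N1.N1=(alive,v1) N1.N2=(dead,v1)
Op 5: gossip N1<->N2 -> N1.N0=(alive,v0) N1.N1=(alive,v1) N1.N2=(dead,v1) | N2.N0=(alive,v0) N2.N1=(alive,v1) N2.N2=(dead,v1)
Op 6: gossip N0<->N1 -> N0.N0=(alive,v0) N0.N1=(alive,v1) N0.N2=(dead,v1) | N1.N0=(alive,v0) N1.N1=(alive,v1) N1.N2=(dead,v1)
Op 7: gossip N2<->N1 -> N2.N0=(alive,v0) N2.N1=(alive,v1) N2.N2=(dead,v1) | N1.N0=(alive,v0) N1.N1=(alive,v1) N1.N2=(dead,v1)
Op 8: gossip N0<->N2 -> N0.N0=(alive,v0) N0.N1=(alive,v1) N0.N2=(dead,v1) | N2.N0=(alive,v0) N2.N1=(alive,v1) N2.N2=(dead,v1)

Answer: N0=alive,0 N1=alive,1 N2=dead,1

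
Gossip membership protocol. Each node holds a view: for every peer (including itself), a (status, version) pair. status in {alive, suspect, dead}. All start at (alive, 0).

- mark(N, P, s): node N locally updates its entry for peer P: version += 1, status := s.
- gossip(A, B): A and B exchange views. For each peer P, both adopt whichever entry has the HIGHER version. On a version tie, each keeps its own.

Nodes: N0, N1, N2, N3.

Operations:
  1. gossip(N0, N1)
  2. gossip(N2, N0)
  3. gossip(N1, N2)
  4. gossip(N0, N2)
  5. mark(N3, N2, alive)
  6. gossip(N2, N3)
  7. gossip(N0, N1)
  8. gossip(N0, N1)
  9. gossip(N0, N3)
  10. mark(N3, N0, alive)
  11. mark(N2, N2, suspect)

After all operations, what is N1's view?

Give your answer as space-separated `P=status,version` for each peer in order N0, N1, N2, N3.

Op 1: gossip N0<->N1 -> N0.N0=(alive,v0) N0.N1=(alive,v0) N0.N2=(alive,v0) N0.N3=(alive,v0) | N1.N0=(alive,v0) N1.N1=(alive,v0) N1.N2=(alive,v0) N1.N3=(alive,v0)
Op 2: gossip N2<->N0 -> N2.N0=(alive,v0) N2.N1=(alive,v0) N2.N2=(alive,v0) N2.N3=(alive,v0) | N0.N0=(alive,v0) N0.N1=(alive,v0) N0.N2=(alive,v0) N0.N3=(alive,v0)
Op 3: gossip N1<->N2 -> N1.N0=(alive,v0) N1.N1=(alive,v0) N1.N2=(alive,v0) N1.N3=(alive,v0) | N2.N0=(alive,v0) N2.N1=(alive,v0) N2.N2=(alive,v0) N2.N3=(alive,v0)
Op 4: gossip N0<->N2 -> N0.N0=(alive,v0) N0.N1=(alive,v0) N0.N2=(alive,v0) N0.N3=(alive,v0) | N2.N0=(alive,v0) N2.N1=(alive,v0) N2.N2=(alive,v0) N2.N3=(alive,v0)
Op 5: N3 marks N2=alive -> (alive,v1)
Op 6: gossip N2<->N3 -> N2.N0=(alive,v0) N2.N1=(alive,v0) N2.N2=(alive,v1) N2.N3=(alive,v0) | N3.N0=(alive,v0) N3.N1=(alive,v0) N3.N2=(alive,v1) N3.N3=(alive,v0)
Op 7: gossip N0<->N1 -> N0.N0=(alive,v0) N0.N1=(alive,v0) N0.N2=(alive,v0) N0.N3=(alive,v0) | N1.N0=(alive,v0) N1.N1=(alive,v0) N1.N2=(alive,v0) N1.N3=(alive,v0)
Op 8: gossip N0<->N1 -> N0.N0=(alive,v0) N0.N1=(alive,v0) N0.N2=(alive,v0) N0.N3=(alive,v0) | N1.N0=(alive,v0) N1.N1=(alive,v0) N1.N2=(alive,v0) N1.N3=(alive,v0)
Op 9: gossip N0<->N3 -> N0.N0=(alive,v0) N0.N1=(alive,v0) N0.N2=(alive,v1) N0.N3=(alive,v0) | N3.N0=(alive,v0) N3.N1=(alive,v0) N3.N2=(alive,v1) N3.N3=(alive,v0)
Op 10: N3 marks N0=alive -> (alive,v1)
Op 11: N2 marks N2=suspect -> (suspect,v2)

Answer: N0=alive,0 N1=alive,0 N2=alive,0 N3=alive,0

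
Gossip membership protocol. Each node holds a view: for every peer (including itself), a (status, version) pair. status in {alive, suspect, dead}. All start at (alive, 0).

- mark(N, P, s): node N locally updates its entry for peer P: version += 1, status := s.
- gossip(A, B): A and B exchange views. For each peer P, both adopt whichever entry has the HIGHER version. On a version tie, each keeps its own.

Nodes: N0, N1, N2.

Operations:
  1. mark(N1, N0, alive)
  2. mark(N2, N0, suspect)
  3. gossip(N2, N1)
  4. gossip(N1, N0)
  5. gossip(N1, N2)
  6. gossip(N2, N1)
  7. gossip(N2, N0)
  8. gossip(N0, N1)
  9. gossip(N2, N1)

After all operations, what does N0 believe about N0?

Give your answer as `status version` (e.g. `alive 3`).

Op 1: N1 marks N0=alive -> (alive,v1)
Op 2: N2 marks N0=suspect -> (suspect,v1)
Op 3: gossip N2<->N1 -> N2.N0=(suspect,v1) N2.N1=(alive,v0) N2.N2=(alive,v0) | N1.N0=(alive,v1) N1.N1=(alive,v0) N1.N2=(alive,v0)
Op 4: gossip N1<->N0 -> N1.N0=(alive,v1) N1.N1=(alive,v0) N1.N2=(alive,v0) | N0.N0=(alive,v1) N0.N1=(alive,v0) N0.N2=(alive,v0)
Op 5: gossip N1<->N2 -> N1.N0=(alive,v1) N1.N1=(alive,v0) N1.N2=(alive,v0) | N2.N0=(suspect,v1) N2.N1=(alive,v0) N2.N2=(alive,v0)
Op 6: gossip N2<->N1 -> N2.N0=(suspect,v1) N2.N1=(alive,v0) N2.N2=(alive,v0) | N1.N0=(alive,v1) N1.N1=(alive,v0) N1.N2=(alive,v0)
Op 7: gossip N2<->N0 -> N2.N0=(suspect,v1) N2.N1=(alive,v0) N2.N2=(alive,v0) | N0.N0=(alive,v1) N0.N1=(alive,v0) N0.N2=(alive,v0)
Op 8: gossip N0<->N1 -> N0.N0=(alive,v1) N0.N1=(alive,v0) N0.N2=(alive,v0) | N1.N0=(alive,v1) N1.N1=(alive,v0) N1.N2=(alive,v0)
Op 9: gossip N2<->N1 -> N2.N0=(suspect,v1) N2.N1=(alive,v0) N2.N2=(alive,v0) | N1.N0=(alive,v1) N1.N1=(alive,v0) N1.N2=(alive,v0)

Answer: alive 1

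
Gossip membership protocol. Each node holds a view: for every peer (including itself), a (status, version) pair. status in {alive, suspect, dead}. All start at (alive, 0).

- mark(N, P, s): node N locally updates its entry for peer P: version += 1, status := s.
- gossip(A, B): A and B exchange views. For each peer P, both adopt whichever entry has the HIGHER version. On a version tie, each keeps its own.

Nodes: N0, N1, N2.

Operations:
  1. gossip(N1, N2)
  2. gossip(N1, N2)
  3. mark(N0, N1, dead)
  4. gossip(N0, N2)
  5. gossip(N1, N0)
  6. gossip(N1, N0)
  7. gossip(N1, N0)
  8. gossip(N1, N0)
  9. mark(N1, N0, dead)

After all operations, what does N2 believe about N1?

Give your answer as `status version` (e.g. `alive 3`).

Op 1: gossip N1<->N2 -> N1.N0=(alive,v0) N1.N1=(alive,v0) N1.N2=(alive,v0) | N2.N0=(alive,v0) N2.N1=(alive,v0) N2.N2=(alive,v0)
Op 2: gossip N1<->N2 -> N1.N0=(alive,v0) N1.N1=(alive,v0) N1.N2=(alive,v0) | N2.N0=(alive,v0) N2.N1=(alive,v0) N2.N2=(alive,v0)
Op 3: N0 marks N1=dead -> (dead,v1)
Op 4: gossip N0<->N2 -> N0.N0=(alive,v0) N0.N1=(dead,v1) N0.N2=(alive,v0) | N2.N0=(alive,v0) N2.N1=(dead,v1) N2.N2=(alive,v0)
Op 5: gossip N1<->N0 -> N1.N0=(alive,v0) N1.N1=(dead,v1) N1.N2=(alive,v0) | N0.N0=(alive,v0) N0.N1=(dead,v1) N0.N2=(alive,v0)
Op 6: gossip N1<->N0 -> N1.N0=(alive,v0) N1.N1=(dead,v1) N1.N2=(alive,v0) | N0.N0=(alive,v0) N0.N1=(dead,v1) N0.N2=(alive,v0)
Op 7: gossip N1<->N0 -> N1.N0=(alive,v0) N1.N1=(dead,v1) N1.N2=(alive,v0) | N0.N0=(alive,v0) N0.N1=(dead,v1) N0.N2=(alive,v0)
Op 8: gossip N1<->N0 -> N1.N0=(alive,v0) N1.N1=(dead,v1) N1.N2=(alive,v0) | N0.N0=(alive,v0) N0.N1=(dead,v1) N0.N2=(alive,v0)
Op 9: N1 marks N0=dead -> (dead,v1)

Answer: dead 1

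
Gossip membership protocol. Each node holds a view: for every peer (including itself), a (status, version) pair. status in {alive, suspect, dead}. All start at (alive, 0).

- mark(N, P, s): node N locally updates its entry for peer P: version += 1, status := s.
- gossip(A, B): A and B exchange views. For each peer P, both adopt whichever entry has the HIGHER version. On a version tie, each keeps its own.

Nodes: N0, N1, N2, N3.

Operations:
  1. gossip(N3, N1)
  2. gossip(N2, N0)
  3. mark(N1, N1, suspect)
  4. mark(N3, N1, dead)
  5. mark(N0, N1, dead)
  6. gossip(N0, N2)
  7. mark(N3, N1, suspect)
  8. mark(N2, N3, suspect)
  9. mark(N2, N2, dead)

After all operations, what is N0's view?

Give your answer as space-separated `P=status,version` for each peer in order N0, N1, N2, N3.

Answer: N0=alive,0 N1=dead,1 N2=alive,0 N3=alive,0

Derivation:
Op 1: gossip N3<->N1 -> N3.N0=(alive,v0) N3.N1=(alive,v0) N3.N2=(alive,v0) N3.N3=(alive,v0) | N1.N0=(alive,v0) N1.N1=(alive,v0) N1.N2=(alive,v0) N1.N3=(alive,v0)
Op 2: gossip N2<->N0 -> N2.N0=(alive,v0) N2.N1=(alive,v0) N2.N2=(alive,v0) N2.N3=(alive,v0) | N0.N0=(alive,v0) N0.N1=(alive,v0) N0.N2=(alive,v0) N0.N3=(alive,v0)
Op 3: N1 marks N1=suspect -> (suspect,v1)
Op 4: N3 marks N1=dead -> (dead,v1)
Op 5: N0 marks N1=dead -> (dead,v1)
Op 6: gossip N0<->N2 -> N0.N0=(alive,v0) N0.N1=(dead,v1) N0.N2=(alive,v0) N0.N3=(alive,v0) | N2.N0=(alive,v0) N2.N1=(dead,v1) N2.N2=(alive,v0) N2.N3=(alive,v0)
Op 7: N3 marks N1=suspect -> (suspect,v2)
Op 8: N2 marks N3=suspect -> (suspect,v1)
Op 9: N2 marks N2=dead -> (dead,v1)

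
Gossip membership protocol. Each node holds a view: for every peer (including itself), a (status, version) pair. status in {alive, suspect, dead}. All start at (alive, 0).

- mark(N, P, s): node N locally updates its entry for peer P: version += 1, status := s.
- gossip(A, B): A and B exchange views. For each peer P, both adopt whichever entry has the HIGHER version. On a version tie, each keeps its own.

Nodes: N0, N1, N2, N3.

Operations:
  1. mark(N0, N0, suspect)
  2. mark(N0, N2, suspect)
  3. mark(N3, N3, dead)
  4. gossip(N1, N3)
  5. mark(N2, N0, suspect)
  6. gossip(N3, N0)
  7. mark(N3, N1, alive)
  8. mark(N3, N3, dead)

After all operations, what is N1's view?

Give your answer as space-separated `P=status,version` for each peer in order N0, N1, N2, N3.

Op 1: N0 marks N0=suspect -> (suspect,v1)
Op 2: N0 marks N2=suspect -> (suspect,v1)
Op 3: N3 marks N3=dead -> (dead,v1)
Op 4: gossip N1<->N3 -> N1.N0=(alive,v0) N1.N1=(alive,v0) N1.N2=(alive,v0) N1.N3=(dead,v1) | N3.N0=(alive,v0) N3.N1=(alive,v0) N3.N2=(alive,v0) N3.N3=(dead,v1)
Op 5: N2 marks N0=suspect -> (suspect,v1)
Op 6: gossip N3<->N0 -> N3.N0=(suspect,v1) N3.N1=(alive,v0) N3.N2=(suspect,v1) N3.N3=(dead,v1) | N0.N0=(suspect,v1) N0.N1=(alive,v0) N0.N2=(suspect,v1) N0.N3=(dead,v1)
Op 7: N3 marks N1=alive -> (alive,v1)
Op 8: N3 marks N3=dead -> (dead,v2)

Answer: N0=alive,0 N1=alive,0 N2=alive,0 N3=dead,1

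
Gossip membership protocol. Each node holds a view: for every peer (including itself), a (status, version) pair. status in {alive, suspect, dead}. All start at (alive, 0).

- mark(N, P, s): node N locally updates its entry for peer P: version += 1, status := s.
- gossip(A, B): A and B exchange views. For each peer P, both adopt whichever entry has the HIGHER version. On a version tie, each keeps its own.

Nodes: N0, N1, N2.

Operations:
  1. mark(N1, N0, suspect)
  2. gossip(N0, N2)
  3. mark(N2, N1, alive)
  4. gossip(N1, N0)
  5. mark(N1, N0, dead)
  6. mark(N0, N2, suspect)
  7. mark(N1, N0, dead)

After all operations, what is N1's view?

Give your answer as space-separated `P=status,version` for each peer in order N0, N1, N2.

Op 1: N1 marks N0=suspect -> (suspect,v1)
Op 2: gossip N0<->N2 -> N0.N0=(alive,v0) N0.N1=(alive,v0) N0.N2=(alive,v0) | N2.N0=(alive,v0) N2.N1=(alive,v0) N2.N2=(alive,v0)
Op 3: N2 marks N1=alive -> (alive,v1)
Op 4: gossip N1<->N0 -> N1.N0=(suspect,v1) N1.N1=(alive,v0) N1.N2=(alive,v0) | N0.N0=(suspect,v1) N0.N1=(alive,v0) N0.N2=(alive,v0)
Op 5: N1 marks N0=dead -> (dead,v2)
Op 6: N0 marks N2=suspect -> (suspect,v1)
Op 7: N1 marks N0=dead -> (dead,v3)

Answer: N0=dead,3 N1=alive,0 N2=alive,0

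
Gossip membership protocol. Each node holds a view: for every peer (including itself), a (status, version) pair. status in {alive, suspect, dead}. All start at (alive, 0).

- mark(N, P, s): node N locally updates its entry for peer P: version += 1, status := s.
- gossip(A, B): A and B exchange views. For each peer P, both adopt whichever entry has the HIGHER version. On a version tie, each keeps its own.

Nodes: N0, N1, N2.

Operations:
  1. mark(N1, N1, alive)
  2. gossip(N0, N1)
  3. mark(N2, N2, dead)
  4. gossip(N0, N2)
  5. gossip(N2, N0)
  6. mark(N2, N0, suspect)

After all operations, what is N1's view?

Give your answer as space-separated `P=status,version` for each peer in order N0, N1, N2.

Answer: N0=alive,0 N1=alive,1 N2=alive,0

Derivation:
Op 1: N1 marks N1=alive -> (alive,v1)
Op 2: gossip N0<->N1 -> N0.N0=(alive,v0) N0.N1=(alive,v1) N0.N2=(alive,v0) | N1.N0=(alive,v0) N1.N1=(alive,v1) N1.N2=(alive,v0)
Op 3: N2 marks N2=dead -> (dead,v1)
Op 4: gossip N0<->N2 -> N0.N0=(alive,v0) N0.N1=(alive,v1) N0.N2=(dead,v1) | N2.N0=(alive,v0) N2.N1=(alive,v1) N2.N2=(dead,v1)
Op 5: gossip N2<->N0 -> N2.N0=(alive,v0) N2.N1=(alive,v1) N2.N2=(dead,v1) | N0.N0=(alive,v0) N0.N1=(alive,v1) N0.N2=(dead,v1)
Op 6: N2 marks N0=suspect -> (suspect,v1)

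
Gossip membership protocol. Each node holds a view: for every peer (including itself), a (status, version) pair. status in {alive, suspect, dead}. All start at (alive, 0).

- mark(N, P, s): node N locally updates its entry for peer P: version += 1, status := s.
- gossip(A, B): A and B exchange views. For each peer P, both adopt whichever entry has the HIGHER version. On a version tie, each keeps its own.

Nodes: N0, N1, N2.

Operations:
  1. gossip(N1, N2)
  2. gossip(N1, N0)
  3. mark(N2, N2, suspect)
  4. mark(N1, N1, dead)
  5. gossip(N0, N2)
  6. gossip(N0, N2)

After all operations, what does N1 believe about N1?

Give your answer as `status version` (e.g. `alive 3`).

Answer: dead 1

Derivation:
Op 1: gossip N1<->N2 -> N1.N0=(alive,v0) N1.N1=(alive,v0) N1.N2=(alive,v0) | N2.N0=(alive,v0) N2.N1=(alive,v0) N2.N2=(alive,v0)
Op 2: gossip N1<->N0 -> N1.N0=(alive,v0) N1.N1=(alive,v0) N1.N2=(alive,v0) | N0.N0=(alive,v0) N0.N1=(alive,v0) N0.N2=(alive,v0)
Op 3: N2 marks N2=suspect -> (suspect,v1)
Op 4: N1 marks N1=dead -> (dead,v1)
Op 5: gossip N0<->N2 -> N0.N0=(alive,v0) N0.N1=(alive,v0) N0.N2=(suspect,v1) | N2.N0=(alive,v0) N2.N1=(alive,v0) N2.N2=(suspect,v1)
Op 6: gossip N0<->N2 -> N0.N0=(alive,v0) N0.N1=(alive,v0) N0.N2=(suspect,v1) | N2.N0=(alive,v0) N2.N1=(alive,v0) N2.N2=(suspect,v1)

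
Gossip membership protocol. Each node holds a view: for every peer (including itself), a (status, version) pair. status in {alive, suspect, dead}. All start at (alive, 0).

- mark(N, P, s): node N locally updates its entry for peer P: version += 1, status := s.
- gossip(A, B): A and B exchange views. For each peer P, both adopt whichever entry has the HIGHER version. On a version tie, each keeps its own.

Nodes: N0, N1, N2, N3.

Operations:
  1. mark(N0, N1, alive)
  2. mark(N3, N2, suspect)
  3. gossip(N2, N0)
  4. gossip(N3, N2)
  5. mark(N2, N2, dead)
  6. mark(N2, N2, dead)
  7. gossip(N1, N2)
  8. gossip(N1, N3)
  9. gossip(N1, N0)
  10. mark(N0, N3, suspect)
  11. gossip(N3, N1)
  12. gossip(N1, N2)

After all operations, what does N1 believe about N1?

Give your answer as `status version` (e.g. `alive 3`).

Op 1: N0 marks N1=alive -> (alive,v1)
Op 2: N3 marks N2=suspect -> (suspect,v1)
Op 3: gossip N2<->N0 -> N2.N0=(alive,v0) N2.N1=(alive,v1) N2.N2=(alive,v0) N2.N3=(alive,v0) | N0.N0=(alive,v0) N0.N1=(alive,v1) N0.N2=(alive,v0) N0.N3=(alive,v0)
Op 4: gossip N3<->N2 -> N3.N0=(alive,v0) N3.N1=(alive,v1) N3.N2=(suspect,v1) N3.N3=(alive,v0) | N2.N0=(alive,v0) N2.N1=(alive,v1) N2.N2=(suspect,v1) N2.N3=(alive,v0)
Op 5: N2 marks N2=dead -> (dead,v2)
Op 6: N2 marks N2=dead -> (dead,v3)
Op 7: gossip N1<->N2 -> N1.N0=(alive,v0) N1.N1=(alive,v1) N1.N2=(dead,v3) N1.N3=(alive,v0) | N2.N0=(alive,v0) N2.N1=(alive,v1) N2.N2=(dead,v3) N2.N3=(alive,v0)
Op 8: gossip N1<->N3 -> N1.N0=(alive,v0) N1.N1=(alive,v1) N1.N2=(dead,v3) N1.N3=(alive,v0) | N3.N0=(alive,v0) N3.N1=(alive,v1) N3.N2=(dead,v3) N3.N3=(alive,v0)
Op 9: gossip N1<->N0 -> N1.N0=(alive,v0) N1.N1=(alive,v1) N1.N2=(dead,v3) N1.N3=(alive,v0) | N0.N0=(alive,v0) N0.N1=(alive,v1) N0.N2=(dead,v3) N0.N3=(alive,v0)
Op 10: N0 marks N3=suspect -> (suspect,v1)
Op 11: gossip N3<->N1 -> N3.N0=(alive,v0) N3.N1=(alive,v1) N3.N2=(dead,v3) N3.N3=(alive,v0) | N1.N0=(alive,v0) N1.N1=(alive,v1) N1.N2=(dead,v3) N1.N3=(alive,v0)
Op 12: gossip N1<->N2 -> N1.N0=(alive,v0) N1.N1=(alive,v1) N1.N2=(dead,v3) N1.N3=(alive,v0) | N2.N0=(alive,v0) N2.N1=(alive,v1) N2.N2=(dead,v3) N2.N3=(alive,v0)

Answer: alive 1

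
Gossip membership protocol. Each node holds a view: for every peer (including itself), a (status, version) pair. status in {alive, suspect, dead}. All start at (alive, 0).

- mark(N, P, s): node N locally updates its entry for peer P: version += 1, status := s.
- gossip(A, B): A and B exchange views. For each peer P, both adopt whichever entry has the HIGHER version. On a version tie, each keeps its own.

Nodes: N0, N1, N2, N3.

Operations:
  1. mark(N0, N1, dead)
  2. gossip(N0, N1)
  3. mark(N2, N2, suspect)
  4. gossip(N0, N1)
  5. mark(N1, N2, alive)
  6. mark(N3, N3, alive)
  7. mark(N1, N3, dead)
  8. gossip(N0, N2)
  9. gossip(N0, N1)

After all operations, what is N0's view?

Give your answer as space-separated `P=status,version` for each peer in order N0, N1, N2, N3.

Answer: N0=alive,0 N1=dead,1 N2=suspect,1 N3=dead,1

Derivation:
Op 1: N0 marks N1=dead -> (dead,v1)
Op 2: gossip N0<->N1 -> N0.N0=(alive,v0) N0.N1=(dead,v1) N0.N2=(alive,v0) N0.N3=(alive,v0) | N1.N0=(alive,v0) N1.N1=(dead,v1) N1.N2=(alive,v0) N1.N3=(alive,v0)
Op 3: N2 marks N2=suspect -> (suspect,v1)
Op 4: gossip N0<->N1 -> N0.N0=(alive,v0) N0.N1=(dead,v1) N0.N2=(alive,v0) N0.N3=(alive,v0) | N1.N0=(alive,v0) N1.N1=(dead,v1) N1.N2=(alive,v0) N1.N3=(alive,v0)
Op 5: N1 marks N2=alive -> (alive,v1)
Op 6: N3 marks N3=alive -> (alive,v1)
Op 7: N1 marks N3=dead -> (dead,v1)
Op 8: gossip N0<->N2 -> N0.N0=(alive,v0) N0.N1=(dead,v1) N0.N2=(suspect,v1) N0.N3=(alive,v0) | N2.N0=(alive,v0) N2.N1=(dead,v1) N2.N2=(suspect,v1) N2.N3=(alive,v0)
Op 9: gossip N0<->N1 -> N0.N0=(alive,v0) N0.N1=(dead,v1) N0.N2=(suspect,v1) N0.N3=(dead,v1) | N1.N0=(alive,v0) N1.N1=(dead,v1) N1.N2=(alive,v1) N1.N3=(dead,v1)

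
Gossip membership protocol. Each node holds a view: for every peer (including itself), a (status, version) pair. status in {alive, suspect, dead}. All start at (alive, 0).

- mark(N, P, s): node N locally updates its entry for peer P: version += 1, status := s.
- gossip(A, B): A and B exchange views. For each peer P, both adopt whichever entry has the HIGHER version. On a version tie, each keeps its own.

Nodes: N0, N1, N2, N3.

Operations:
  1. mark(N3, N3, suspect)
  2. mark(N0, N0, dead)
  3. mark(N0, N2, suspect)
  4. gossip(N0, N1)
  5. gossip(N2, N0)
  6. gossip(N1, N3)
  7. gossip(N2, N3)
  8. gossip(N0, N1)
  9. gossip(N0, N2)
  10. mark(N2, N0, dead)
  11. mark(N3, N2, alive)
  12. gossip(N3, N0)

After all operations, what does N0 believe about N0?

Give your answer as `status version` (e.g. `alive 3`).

Answer: dead 1

Derivation:
Op 1: N3 marks N3=suspect -> (suspect,v1)
Op 2: N0 marks N0=dead -> (dead,v1)
Op 3: N0 marks N2=suspect -> (suspect,v1)
Op 4: gossip N0<->N1 -> N0.N0=(dead,v1) N0.N1=(alive,v0) N0.N2=(suspect,v1) N0.N3=(alive,v0) | N1.N0=(dead,v1) N1.N1=(alive,v0) N1.N2=(suspect,v1) N1.N3=(alive,v0)
Op 5: gossip N2<->N0 -> N2.N0=(dead,v1) N2.N1=(alive,v0) N2.N2=(suspect,v1) N2.N3=(alive,v0) | N0.N0=(dead,v1) N0.N1=(alive,v0) N0.N2=(suspect,v1) N0.N3=(alive,v0)
Op 6: gossip N1<->N3 -> N1.N0=(dead,v1) N1.N1=(alive,v0) N1.N2=(suspect,v1) N1.N3=(suspect,v1) | N3.N0=(dead,v1) N3.N1=(alive,v0) N3.N2=(suspect,v1) N3.N3=(suspect,v1)
Op 7: gossip N2<->N3 -> N2.N0=(dead,v1) N2.N1=(alive,v0) N2.N2=(suspect,v1) N2.N3=(suspect,v1) | N3.N0=(dead,v1) N3.N1=(alive,v0) N3.N2=(suspect,v1) N3.N3=(suspect,v1)
Op 8: gossip N0<->N1 -> N0.N0=(dead,v1) N0.N1=(alive,v0) N0.N2=(suspect,v1) N0.N3=(suspect,v1) | N1.N0=(dead,v1) N1.N1=(alive,v0) N1.N2=(suspect,v1) N1.N3=(suspect,v1)
Op 9: gossip N0<->N2 -> N0.N0=(dead,v1) N0.N1=(alive,v0) N0.N2=(suspect,v1) N0.N3=(suspect,v1) | N2.N0=(dead,v1) N2.N1=(alive,v0) N2.N2=(suspect,v1) N2.N3=(suspect,v1)
Op 10: N2 marks N0=dead -> (dead,v2)
Op 11: N3 marks N2=alive -> (alive,v2)
Op 12: gossip N3<->N0 -> N3.N0=(dead,v1) N3.N1=(alive,v0) N3.N2=(alive,v2) N3.N3=(suspect,v1) | N0.N0=(dead,v1) N0.N1=(alive,v0) N0.N2=(alive,v2) N0.N3=(suspect,v1)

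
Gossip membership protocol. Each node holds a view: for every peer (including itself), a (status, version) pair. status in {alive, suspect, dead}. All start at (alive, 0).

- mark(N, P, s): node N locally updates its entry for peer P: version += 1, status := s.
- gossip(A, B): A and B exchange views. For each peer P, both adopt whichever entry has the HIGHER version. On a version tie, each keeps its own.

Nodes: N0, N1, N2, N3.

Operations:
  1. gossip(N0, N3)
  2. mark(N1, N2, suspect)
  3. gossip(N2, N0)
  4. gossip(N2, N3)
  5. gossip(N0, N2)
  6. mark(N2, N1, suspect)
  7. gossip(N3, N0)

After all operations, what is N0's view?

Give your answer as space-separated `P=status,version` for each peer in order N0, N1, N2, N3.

Answer: N0=alive,0 N1=alive,0 N2=alive,0 N3=alive,0

Derivation:
Op 1: gossip N0<->N3 -> N0.N0=(alive,v0) N0.N1=(alive,v0) N0.N2=(alive,v0) N0.N3=(alive,v0) | N3.N0=(alive,v0) N3.N1=(alive,v0) N3.N2=(alive,v0) N3.N3=(alive,v0)
Op 2: N1 marks N2=suspect -> (suspect,v1)
Op 3: gossip N2<->N0 -> N2.N0=(alive,v0) N2.N1=(alive,v0) N2.N2=(alive,v0) N2.N3=(alive,v0) | N0.N0=(alive,v0) N0.N1=(alive,v0) N0.N2=(alive,v0) N0.N3=(alive,v0)
Op 4: gossip N2<->N3 -> N2.N0=(alive,v0) N2.N1=(alive,v0) N2.N2=(alive,v0) N2.N3=(alive,v0) | N3.N0=(alive,v0) N3.N1=(alive,v0) N3.N2=(alive,v0) N3.N3=(alive,v0)
Op 5: gossip N0<->N2 -> N0.N0=(alive,v0) N0.N1=(alive,v0) N0.N2=(alive,v0) N0.N3=(alive,v0) | N2.N0=(alive,v0) N2.N1=(alive,v0) N2.N2=(alive,v0) N2.N3=(alive,v0)
Op 6: N2 marks N1=suspect -> (suspect,v1)
Op 7: gossip N3<->N0 -> N3.N0=(alive,v0) N3.N1=(alive,v0) N3.N2=(alive,v0) N3.N3=(alive,v0) | N0.N0=(alive,v0) N0.N1=(alive,v0) N0.N2=(alive,v0) N0.N3=(alive,v0)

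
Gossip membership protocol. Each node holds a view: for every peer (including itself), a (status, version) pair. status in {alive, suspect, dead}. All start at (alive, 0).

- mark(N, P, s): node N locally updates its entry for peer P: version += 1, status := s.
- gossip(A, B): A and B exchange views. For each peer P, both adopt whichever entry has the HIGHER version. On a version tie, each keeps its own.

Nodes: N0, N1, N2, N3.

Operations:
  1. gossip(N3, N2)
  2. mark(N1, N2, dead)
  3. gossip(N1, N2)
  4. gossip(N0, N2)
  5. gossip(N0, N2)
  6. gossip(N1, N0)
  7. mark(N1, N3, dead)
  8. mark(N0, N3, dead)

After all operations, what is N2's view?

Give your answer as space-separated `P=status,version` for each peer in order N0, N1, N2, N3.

Op 1: gossip N3<->N2 -> N3.N0=(alive,v0) N3.N1=(alive,v0) N3.N2=(alive,v0) N3.N3=(alive,v0) | N2.N0=(alive,v0) N2.N1=(alive,v0) N2.N2=(alive,v0) N2.N3=(alive,v0)
Op 2: N1 marks N2=dead -> (dead,v1)
Op 3: gossip N1<->N2 -> N1.N0=(alive,v0) N1.N1=(alive,v0) N1.N2=(dead,v1) N1.N3=(alive,v0) | N2.N0=(alive,v0) N2.N1=(alive,v0) N2.N2=(dead,v1) N2.N3=(alive,v0)
Op 4: gossip N0<->N2 -> N0.N0=(alive,v0) N0.N1=(alive,v0) N0.N2=(dead,v1) N0.N3=(alive,v0) | N2.N0=(alive,v0) N2.N1=(alive,v0) N2.N2=(dead,v1) N2.N3=(alive,v0)
Op 5: gossip N0<->N2 -> N0.N0=(alive,v0) N0.N1=(alive,v0) N0.N2=(dead,v1) N0.N3=(alive,v0) | N2.N0=(alive,v0) N2.N1=(alive,v0) N2.N2=(dead,v1) N2.N3=(alive,v0)
Op 6: gossip N1<->N0 -> N1.N0=(alive,v0) N1.N1=(alive,v0) N1.N2=(dead,v1) N1.N3=(alive,v0) | N0.N0=(alive,v0) N0.N1=(alive,v0) N0.N2=(dead,v1) N0.N3=(alive,v0)
Op 7: N1 marks N3=dead -> (dead,v1)
Op 8: N0 marks N3=dead -> (dead,v1)

Answer: N0=alive,0 N1=alive,0 N2=dead,1 N3=alive,0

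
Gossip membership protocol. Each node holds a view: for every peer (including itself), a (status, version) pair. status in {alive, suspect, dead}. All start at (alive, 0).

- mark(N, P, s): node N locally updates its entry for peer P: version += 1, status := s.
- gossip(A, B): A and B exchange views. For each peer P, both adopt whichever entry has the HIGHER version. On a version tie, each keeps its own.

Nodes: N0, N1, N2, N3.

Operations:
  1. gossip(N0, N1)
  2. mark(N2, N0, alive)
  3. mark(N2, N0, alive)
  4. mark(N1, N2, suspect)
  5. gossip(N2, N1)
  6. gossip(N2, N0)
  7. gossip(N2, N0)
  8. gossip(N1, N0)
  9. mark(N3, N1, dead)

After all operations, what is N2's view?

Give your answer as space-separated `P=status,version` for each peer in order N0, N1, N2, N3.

Answer: N0=alive,2 N1=alive,0 N2=suspect,1 N3=alive,0

Derivation:
Op 1: gossip N0<->N1 -> N0.N0=(alive,v0) N0.N1=(alive,v0) N0.N2=(alive,v0) N0.N3=(alive,v0) | N1.N0=(alive,v0) N1.N1=(alive,v0) N1.N2=(alive,v0) N1.N3=(alive,v0)
Op 2: N2 marks N0=alive -> (alive,v1)
Op 3: N2 marks N0=alive -> (alive,v2)
Op 4: N1 marks N2=suspect -> (suspect,v1)
Op 5: gossip N2<->N1 -> N2.N0=(alive,v2) N2.N1=(alive,v0) N2.N2=(suspect,v1) N2.N3=(alive,v0) | N1.N0=(alive,v2) N1.N1=(alive,v0) N1.N2=(suspect,v1) N1.N3=(alive,v0)
Op 6: gossip N2<->N0 -> N2.N0=(alive,v2) N2.N1=(alive,v0) N2.N2=(suspect,v1) N2.N3=(alive,v0) | N0.N0=(alive,v2) N0.N1=(alive,v0) N0.N2=(suspect,v1) N0.N3=(alive,v0)
Op 7: gossip N2<->N0 -> N2.N0=(alive,v2) N2.N1=(alive,v0) N2.N2=(suspect,v1) N2.N3=(alive,v0) | N0.N0=(alive,v2) N0.N1=(alive,v0) N0.N2=(suspect,v1) N0.N3=(alive,v0)
Op 8: gossip N1<->N0 -> N1.N0=(alive,v2) N1.N1=(alive,v0) N1.N2=(suspect,v1) N1.N3=(alive,v0) | N0.N0=(alive,v2) N0.N1=(alive,v0) N0.N2=(suspect,v1) N0.N3=(alive,v0)
Op 9: N3 marks N1=dead -> (dead,v1)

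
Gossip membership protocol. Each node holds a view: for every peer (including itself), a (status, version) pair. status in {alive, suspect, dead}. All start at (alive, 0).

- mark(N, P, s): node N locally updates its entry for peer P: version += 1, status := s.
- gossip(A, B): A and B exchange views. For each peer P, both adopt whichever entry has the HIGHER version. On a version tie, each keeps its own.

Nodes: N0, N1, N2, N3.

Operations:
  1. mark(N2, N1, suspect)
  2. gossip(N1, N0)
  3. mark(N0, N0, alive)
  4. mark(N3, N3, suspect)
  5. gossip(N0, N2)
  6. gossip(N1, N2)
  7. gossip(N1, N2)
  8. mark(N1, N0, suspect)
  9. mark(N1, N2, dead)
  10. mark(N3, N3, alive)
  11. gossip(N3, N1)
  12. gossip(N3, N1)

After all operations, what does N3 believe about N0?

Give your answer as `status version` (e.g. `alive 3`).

Op 1: N2 marks N1=suspect -> (suspect,v1)
Op 2: gossip N1<->N0 -> N1.N0=(alive,v0) N1.N1=(alive,v0) N1.N2=(alive,v0) N1.N3=(alive,v0) | N0.N0=(alive,v0) N0.N1=(alive,v0) N0.N2=(alive,v0) N0.N3=(alive,v0)
Op 3: N0 marks N0=alive -> (alive,v1)
Op 4: N3 marks N3=suspect -> (suspect,v1)
Op 5: gossip N0<->N2 -> N0.N0=(alive,v1) N0.N1=(suspect,v1) N0.N2=(alive,v0) N0.N3=(alive,v0) | N2.N0=(alive,v1) N2.N1=(suspect,v1) N2.N2=(alive,v0) N2.N3=(alive,v0)
Op 6: gossip N1<->N2 -> N1.N0=(alive,v1) N1.N1=(suspect,v1) N1.N2=(alive,v0) N1.N3=(alive,v0) | N2.N0=(alive,v1) N2.N1=(suspect,v1) N2.N2=(alive,v0) N2.N3=(alive,v0)
Op 7: gossip N1<->N2 -> N1.N0=(alive,v1) N1.N1=(suspect,v1) N1.N2=(alive,v0) N1.N3=(alive,v0) | N2.N0=(alive,v1) N2.N1=(suspect,v1) N2.N2=(alive,v0) N2.N3=(alive,v0)
Op 8: N1 marks N0=suspect -> (suspect,v2)
Op 9: N1 marks N2=dead -> (dead,v1)
Op 10: N3 marks N3=alive -> (alive,v2)
Op 11: gossip N3<->N1 -> N3.N0=(suspect,v2) N3.N1=(suspect,v1) N3.N2=(dead,v1) N3.N3=(alive,v2) | N1.N0=(suspect,v2) N1.N1=(suspect,v1) N1.N2=(dead,v1) N1.N3=(alive,v2)
Op 12: gossip N3<->N1 -> N3.N0=(suspect,v2) N3.N1=(suspect,v1) N3.N2=(dead,v1) N3.N3=(alive,v2) | N1.N0=(suspect,v2) N1.N1=(suspect,v1) N1.N2=(dead,v1) N1.N3=(alive,v2)

Answer: suspect 2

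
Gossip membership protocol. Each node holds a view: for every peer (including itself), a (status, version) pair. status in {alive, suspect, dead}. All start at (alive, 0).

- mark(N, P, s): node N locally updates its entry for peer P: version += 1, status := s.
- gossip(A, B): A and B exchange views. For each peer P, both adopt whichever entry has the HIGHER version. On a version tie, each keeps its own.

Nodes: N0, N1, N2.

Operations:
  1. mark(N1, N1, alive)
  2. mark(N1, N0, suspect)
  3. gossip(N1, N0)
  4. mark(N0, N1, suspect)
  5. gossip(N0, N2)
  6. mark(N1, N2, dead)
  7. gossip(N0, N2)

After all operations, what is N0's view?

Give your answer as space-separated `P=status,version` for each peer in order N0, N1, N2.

Op 1: N1 marks N1=alive -> (alive,v1)
Op 2: N1 marks N0=suspect -> (suspect,v1)
Op 3: gossip N1<->N0 -> N1.N0=(suspect,v1) N1.N1=(alive,v1) N1.N2=(alive,v0) | N0.N0=(suspect,v1) N0.N1=(alive,v1) N0.N2=(alive,v0)
Op 4: N0 marks N1=suspect -> (suspect,v2)
Op 5: gossip N0<->N2 -> N0.N0=(suspect,v1) N0.N1=(suspect,v2) N0.N2=(alive,v0) | N2.N0=(suspect,v1) N2.N1=(suspect,v2) N2.N2=(alive,v0)
Op 6: N1 marks N2=dead -> (dead,v1)
Op 7: gossip N0<->N2 -> N0.N0=(suspect,v1) N0.N1=(suspect,v2) N0.N2=(alive,v0) | N2.N0=(suspect,v1) N2.N1=(suspect,v2) N2.N2=(alive,v0)

Answer: N0=suspect,1 N1=suspect,2 N2=alive,0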